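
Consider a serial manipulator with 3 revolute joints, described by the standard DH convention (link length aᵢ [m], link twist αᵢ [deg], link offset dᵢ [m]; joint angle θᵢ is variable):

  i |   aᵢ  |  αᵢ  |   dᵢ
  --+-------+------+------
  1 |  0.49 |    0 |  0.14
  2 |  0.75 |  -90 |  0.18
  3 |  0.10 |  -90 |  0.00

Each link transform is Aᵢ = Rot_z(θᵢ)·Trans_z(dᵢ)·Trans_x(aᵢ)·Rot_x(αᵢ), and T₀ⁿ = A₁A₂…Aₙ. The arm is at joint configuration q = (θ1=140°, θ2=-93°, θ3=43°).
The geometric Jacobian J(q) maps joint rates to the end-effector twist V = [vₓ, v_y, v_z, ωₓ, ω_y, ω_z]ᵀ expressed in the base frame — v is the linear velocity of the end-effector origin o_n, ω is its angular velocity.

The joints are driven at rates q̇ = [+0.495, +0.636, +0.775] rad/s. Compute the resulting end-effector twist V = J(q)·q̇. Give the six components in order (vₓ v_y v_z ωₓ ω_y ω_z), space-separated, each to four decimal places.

-0.8728 0.4105 -0.0567 -0.5668 0.5285 1.1310

o_n = [0.1860, 0.9170, 0.2518]
J₁: ẑ×o_n = [-0.9170, 0.1860, 0.0000], ω = ẑ
J2: z=[0.0000, 0.0000, 1.0000] o=[-0.3754, 0.3150, 0.1400] → [-0.6020, 0.5614, 0.0000, 0.0000, 0.0000, 1.0000]
J3: z=[-0.7314, 0.6820, 0.0000] o=[0.1361, 0.8635, 0.3200] → [-0.0465, -0.0499, -0.0731, -0.7314, 0.6820, 0.0000]
V = J·q̇ = [-0.8728, 0.4105, -0.0567, -0.5668, 0.5285, 1.1310]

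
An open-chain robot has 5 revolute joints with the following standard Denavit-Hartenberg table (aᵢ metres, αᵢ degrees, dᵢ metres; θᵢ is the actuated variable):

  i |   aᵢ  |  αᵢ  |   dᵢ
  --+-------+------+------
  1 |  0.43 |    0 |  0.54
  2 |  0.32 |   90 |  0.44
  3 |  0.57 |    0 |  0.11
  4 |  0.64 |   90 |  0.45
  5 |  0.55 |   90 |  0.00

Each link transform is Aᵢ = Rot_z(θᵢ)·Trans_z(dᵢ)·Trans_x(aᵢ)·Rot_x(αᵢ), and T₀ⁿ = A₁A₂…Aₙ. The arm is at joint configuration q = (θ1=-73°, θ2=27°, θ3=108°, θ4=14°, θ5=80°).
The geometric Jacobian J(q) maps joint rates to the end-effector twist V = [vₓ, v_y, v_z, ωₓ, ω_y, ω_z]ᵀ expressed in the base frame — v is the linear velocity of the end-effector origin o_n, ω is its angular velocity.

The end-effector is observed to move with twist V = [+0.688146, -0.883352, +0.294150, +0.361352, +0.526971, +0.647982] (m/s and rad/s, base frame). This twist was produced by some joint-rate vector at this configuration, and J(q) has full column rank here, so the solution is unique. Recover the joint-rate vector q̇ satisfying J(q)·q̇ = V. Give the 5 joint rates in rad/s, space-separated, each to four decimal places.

0.1200 0.6080 0.1090 -0.7350 -0.1510

o_n = [-0.8376, -0.9996, 2.1458]
J₁: ẑ×o_n = [0.9996, -0.8376, 0.0000], ω = ẑ
J2: z=[0.0000, 0.0000, 1.0000] o=[0.1257, -0.4112, 0.5400] → [0.5884, -0.9633, 0.0000, 0.0000, 0.0000, 1.0000]
J3: z=[-0.7193, -0.6947, 0.0000] o=[0.3480, -0.6414, 0.9800] → [-0.8099, 0.8386, -0.5659, -0.7193, -0.6947, 0.0000]
J4: z=[-0.7193, -0.6947, 0.0000] o=[0.1465, -0.5911, 1.5221] → [-0.4333, 0.4487, -0.3898, -0.7193, -0.6947, 0.0000]
J5: z=[0.5891, -0.6100, 0.5299] o=[-0.4128, -0.6597, 2.0649] → [0.1307, -0.2728, -0.4593, 0.5891, -0.6100, 0.5299]
q̇ = J⁺·V = [0.1200, 0.6080, 0.1090, -0.7350, -0.1510]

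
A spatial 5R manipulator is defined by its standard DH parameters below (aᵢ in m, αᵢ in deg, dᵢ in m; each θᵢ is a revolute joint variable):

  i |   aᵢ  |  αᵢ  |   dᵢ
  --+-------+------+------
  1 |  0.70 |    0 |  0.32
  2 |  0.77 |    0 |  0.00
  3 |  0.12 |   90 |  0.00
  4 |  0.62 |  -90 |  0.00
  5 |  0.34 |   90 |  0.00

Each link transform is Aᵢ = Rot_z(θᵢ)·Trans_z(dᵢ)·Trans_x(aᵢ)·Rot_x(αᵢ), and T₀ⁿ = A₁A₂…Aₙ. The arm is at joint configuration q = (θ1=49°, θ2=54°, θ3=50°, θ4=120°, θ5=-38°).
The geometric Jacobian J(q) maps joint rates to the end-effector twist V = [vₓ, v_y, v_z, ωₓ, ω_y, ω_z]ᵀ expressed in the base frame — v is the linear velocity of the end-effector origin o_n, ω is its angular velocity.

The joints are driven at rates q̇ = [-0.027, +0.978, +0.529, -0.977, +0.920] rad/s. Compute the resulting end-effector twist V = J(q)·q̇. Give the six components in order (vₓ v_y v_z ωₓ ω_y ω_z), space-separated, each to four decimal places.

-1.4531 0.4685 0.6005 0.2664 -1.2322 1.0200

o_n = [0.6697, 1.3180, 1.0890]
J₁: ẑ×o_n = [-1.3180, 0.6697, 0.0000], ω = ẑ
J2: z=[0.0000, 0.0000, 1.0000] o=[0.4592, 0.5283, 0.3200] → [-0.7897, 0.2105, 0.0000, 0.0000, 0.0000, 1.0000]
J3: z=[0.0000, 0.0000, 1.0000] o=[0.2860, 1.2786, 0.3200] → [-0.0394, 0.3837, 0.0000, 0.0000, 0.0000, 1.0000]
J4: z=[0.4540, 0.8910, 0.0000] o=[0.1791, 1.3330, 0.3200] → [0.6852, -0.3491, -0.4440, 0.4540, 0.8910, 0.0000]
J5: z=[0.7716, -0.3932, -0.5000] o=[0.4553, 1.1923, 0.8569] → [-0.0284, -0.2862, 0.1813, 0.7716, -0.3932, -0.5000]
V = J·q̇ = [-1.4531, 0.4685, 0.6005, 0.2664, -1.2322, 1.0200]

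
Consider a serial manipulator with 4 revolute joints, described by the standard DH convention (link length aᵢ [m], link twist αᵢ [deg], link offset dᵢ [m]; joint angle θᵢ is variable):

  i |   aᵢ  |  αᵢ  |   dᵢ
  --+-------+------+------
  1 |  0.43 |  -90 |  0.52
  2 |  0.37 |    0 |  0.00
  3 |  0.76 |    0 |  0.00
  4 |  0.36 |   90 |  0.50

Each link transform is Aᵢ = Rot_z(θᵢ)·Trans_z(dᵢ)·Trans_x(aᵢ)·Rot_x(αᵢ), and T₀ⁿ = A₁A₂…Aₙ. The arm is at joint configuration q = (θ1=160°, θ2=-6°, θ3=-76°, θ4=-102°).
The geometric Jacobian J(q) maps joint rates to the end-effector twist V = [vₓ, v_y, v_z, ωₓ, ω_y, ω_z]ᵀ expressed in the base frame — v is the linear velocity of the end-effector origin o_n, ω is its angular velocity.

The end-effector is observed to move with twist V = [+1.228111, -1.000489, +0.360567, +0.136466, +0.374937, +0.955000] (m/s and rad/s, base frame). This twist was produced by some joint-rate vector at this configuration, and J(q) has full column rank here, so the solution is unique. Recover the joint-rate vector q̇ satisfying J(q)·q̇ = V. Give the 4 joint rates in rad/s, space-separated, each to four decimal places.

o_n = [-0.6828, -0.2836, 1.2862]
J₁: ẑ×o_n = [0.2836, -0.6828, 0.0000], ω = ẑ
J2: z=[-0.3420, -0.9397, 0.0000] o=[-0.4041, 0.1471, 0.5200] → [-0.7200, 0.2620, -0.1146, -0.3420, -0.9397, 0.0000]
J3: z=[-0.3420, -0.9397, 0.0000] o=[-0.7498, 0.2729, 0.5587] → [-0.6836, 0.2488, 0.2534, -0.3420, -0.9397, 0.0000]
J4: z=[-0.3420, -0.9397, 0.0000] o=[-0.8492, 0.3091, 1.3113] → [0.0236, -0.0086, 0.3591, -0.3420, -0.9397, 0.0000]
q̇ = J⁺·V = [0.9550, -0.9910, -0.3250, 0.9170]

0.9550 -0.9910 -0.3250 0.9170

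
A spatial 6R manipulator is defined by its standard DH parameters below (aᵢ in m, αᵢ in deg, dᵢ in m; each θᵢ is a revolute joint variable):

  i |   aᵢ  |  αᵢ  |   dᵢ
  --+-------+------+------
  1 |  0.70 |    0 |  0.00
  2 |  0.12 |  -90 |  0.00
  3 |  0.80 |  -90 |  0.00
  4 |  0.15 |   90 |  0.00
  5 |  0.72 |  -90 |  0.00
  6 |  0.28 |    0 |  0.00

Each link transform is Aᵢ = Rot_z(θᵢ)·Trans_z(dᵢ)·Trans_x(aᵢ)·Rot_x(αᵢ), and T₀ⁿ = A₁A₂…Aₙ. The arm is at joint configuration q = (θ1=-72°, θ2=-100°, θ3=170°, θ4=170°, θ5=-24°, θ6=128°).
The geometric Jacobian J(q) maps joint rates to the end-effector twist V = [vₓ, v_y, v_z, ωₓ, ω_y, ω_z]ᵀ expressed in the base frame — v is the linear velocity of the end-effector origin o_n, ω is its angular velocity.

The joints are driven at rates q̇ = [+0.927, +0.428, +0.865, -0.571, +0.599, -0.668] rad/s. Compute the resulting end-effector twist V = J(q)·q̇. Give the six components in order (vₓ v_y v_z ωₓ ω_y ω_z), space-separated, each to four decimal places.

0.6320 0.4728 0.3656 0.2041 -0.2968 0.1272

o_n = [0.1920, -0.7746, -0.2404]
J₁: ẑ×o_n = [0.7746, 0.1920, -0.0000], ω = ẑ
J2: z=[0.0000, 0.0000, 1.0000] o=[0.2163, -0.6657, 0.0000] → [0.1088, -0.0243, 0.0000, 0.0000, 0.0000, 1.0000]
J3: z=[0.1392, -0.9903, 0.0000] o=[0.0975, -0.6824, 0.0000] → [0.2381, 0.0335, 0.0808, 0.1392, -0.9903, 0.0000]
J4: z=[0.1720, 0.0242, 0.9848] o=[0.8777, -0.5728, -0.1389] → [0.1962, -0.6578, -0.0181, 0.1720, 0.0242, 0.9848]
J5: z=[0.0323, 0.9990, -0.0302] o=[0.7300, -0.5672, -0.1133] → [-0.1333, 0.0203, 0.5308, 0.0323, 0.9990, -0.0302]
J6: z=[-0.2434, 0.0371, 0.9692] o=[0.0320, -0.5500, -0.2892] → [0.2195, 0.1669, 0.0487, -0.2434, 0.0371, 0.9692]
V = J·q̇ = [0.6320, 0.4728, 0.3656, 0.2041, -0.2968, 0.1272]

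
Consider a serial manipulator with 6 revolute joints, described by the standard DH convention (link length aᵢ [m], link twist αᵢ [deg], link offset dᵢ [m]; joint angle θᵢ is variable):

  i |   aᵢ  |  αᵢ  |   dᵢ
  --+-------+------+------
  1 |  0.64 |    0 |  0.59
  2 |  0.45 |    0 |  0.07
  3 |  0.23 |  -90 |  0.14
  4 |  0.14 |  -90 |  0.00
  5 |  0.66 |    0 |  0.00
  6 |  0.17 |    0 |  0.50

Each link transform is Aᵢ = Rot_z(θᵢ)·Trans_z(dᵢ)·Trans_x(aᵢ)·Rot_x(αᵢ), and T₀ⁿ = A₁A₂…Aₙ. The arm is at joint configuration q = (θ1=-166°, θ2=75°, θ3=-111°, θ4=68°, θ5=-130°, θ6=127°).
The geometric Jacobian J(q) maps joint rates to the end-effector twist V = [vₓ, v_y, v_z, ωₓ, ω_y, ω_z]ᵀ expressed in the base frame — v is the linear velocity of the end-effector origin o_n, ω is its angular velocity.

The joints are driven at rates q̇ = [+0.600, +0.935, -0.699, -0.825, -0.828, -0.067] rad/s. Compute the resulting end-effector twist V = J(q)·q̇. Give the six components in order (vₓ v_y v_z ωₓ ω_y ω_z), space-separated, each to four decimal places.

o_n = [-0.5652, -1.1854, 0.7188]
J₁: ẑ×o_n = [1.1854, -0.5652, 0.0000], ω = ẑ
J2: z=[0.0000, 0.0000, 1.0000] o=[-0.6210, -0.1548, 0.5900] → [1.0305, 0.0558, -0.0000, 0.0000, 0.0000, 1.0000]
J3: z=[0.0000, 0.0000, 1.0000] o=[-0.6288, -0.6048, 0.6600] → [0.5806, 0.0636, -0.0000, 0.0000, 0.0000, 1.0000]
J4: z=[-0.3746, -0.9272, 0.0000] o=[-0.8421, -0.5186, 0.8000] → [0.0753, -0.0304, 0.5065, -0.3746, -0.9272, 0.0000]
J5: z=[0.8597, -0.3473, -0.3746] o=[-0.8907, -0.4990, 0.6702] → [-0.2740, -0.1637, -0.4770, 0.8597, -0.3473, -0.3746]
J6: z=[0.8597, -0.3473, -0.3746] o=[-0.9328, -1.0273, 1.0635] → [0.0605, 0.1587, -0.0082, 0.8597, -0.3473, -0.3746]
V = J·q̇ = [1.4297, -0.1814, -0.0223, -0.4604, 1.0758, 1.1713]

1.4297 -0.1814 -0.0223 -0.4604 1.0758 1.1713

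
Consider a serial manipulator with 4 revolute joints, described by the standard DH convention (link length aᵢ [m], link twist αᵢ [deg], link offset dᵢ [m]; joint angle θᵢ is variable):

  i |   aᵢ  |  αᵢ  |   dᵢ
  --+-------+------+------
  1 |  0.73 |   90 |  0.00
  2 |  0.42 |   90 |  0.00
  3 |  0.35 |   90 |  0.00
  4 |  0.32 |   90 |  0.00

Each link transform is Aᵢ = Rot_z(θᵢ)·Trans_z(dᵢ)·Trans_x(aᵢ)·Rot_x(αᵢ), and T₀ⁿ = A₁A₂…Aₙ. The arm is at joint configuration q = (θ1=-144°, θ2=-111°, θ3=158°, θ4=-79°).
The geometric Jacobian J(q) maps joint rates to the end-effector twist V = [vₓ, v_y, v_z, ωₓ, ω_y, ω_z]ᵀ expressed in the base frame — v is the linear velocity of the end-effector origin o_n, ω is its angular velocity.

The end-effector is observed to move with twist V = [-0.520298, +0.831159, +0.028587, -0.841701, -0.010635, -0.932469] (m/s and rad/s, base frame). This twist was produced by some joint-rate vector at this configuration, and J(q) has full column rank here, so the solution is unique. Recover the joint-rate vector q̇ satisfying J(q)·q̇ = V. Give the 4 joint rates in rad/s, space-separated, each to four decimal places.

o_n = [-0.9071, -0.4687, -0.1489]
J₁: ẑ×o_n = [0.4687, -0.9071, 0.0000], ω = ẑ
J2: z=[-0.5878, 0.8090, 0.0000] o=[-0.5906, -0.4291, 0.0000] → [-0.1204, -0.0875, 0.2793, -0.5878, 0.8090, 0.0000]
J3: z=[0.7553, 0.5487, 0.3584] o=[-0.4688, -0.3406, -0.3921] → [0.1794, -0.3408, 0.1438, 0.7553, 0.5487, 0.3584]
J4: z=[-0.4364, 0.8290, -0.3497] o=[-0.6400, -0.3029, -0.0891] → [-0.1075, 0.0674, 0.2938, -0.4364, 0.8290, -0.3497]
q̇ = J⁺·V = [-0.7080, 0.5770, -0.7220, -0.0980]

-0.7080 0.5770 -0.7220 -0.0980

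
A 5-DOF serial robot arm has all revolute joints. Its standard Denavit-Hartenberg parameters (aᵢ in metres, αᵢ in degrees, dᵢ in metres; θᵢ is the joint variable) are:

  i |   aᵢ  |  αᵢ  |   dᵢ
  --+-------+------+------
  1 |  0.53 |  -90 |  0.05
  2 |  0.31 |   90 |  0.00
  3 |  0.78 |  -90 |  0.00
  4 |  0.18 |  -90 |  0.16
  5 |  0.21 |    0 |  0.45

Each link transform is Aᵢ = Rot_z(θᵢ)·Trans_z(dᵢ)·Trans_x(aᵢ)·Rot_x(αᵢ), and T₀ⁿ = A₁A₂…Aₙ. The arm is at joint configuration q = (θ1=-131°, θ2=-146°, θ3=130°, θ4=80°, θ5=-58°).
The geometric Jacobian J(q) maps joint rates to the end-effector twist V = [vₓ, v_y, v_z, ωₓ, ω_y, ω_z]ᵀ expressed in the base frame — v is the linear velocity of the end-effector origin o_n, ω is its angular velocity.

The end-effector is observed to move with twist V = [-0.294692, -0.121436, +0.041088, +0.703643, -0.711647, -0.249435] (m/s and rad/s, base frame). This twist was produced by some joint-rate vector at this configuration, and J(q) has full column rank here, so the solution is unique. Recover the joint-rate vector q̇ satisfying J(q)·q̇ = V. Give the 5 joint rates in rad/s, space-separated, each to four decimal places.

o_n = [-0.5294, -0.7301, 0.2419]
J₁: ẑ×o_n = [0.7301, -0.5294, 0.0000], ω = ẑ
J2: z=[0.7547, -0.6561, 0.0000] o=[-0.3477, -0.4000, 0.0500] → [-0.1259, -0.1448, -0.3683, 0.7547, -0.6561, 0.0000]
J3: z=[0.3669, 0.4220, -0.8290] o=[-0.1791, -0.2060, 0.2233] → [-0.4266, 0.2836, -0.0444, 0.3669, 0.4220, -0.8290]
J4: z=[-0.9018, -0.0576, -0.4284] o=[-0.0008, -0.9117, -0.0570] → [0.0606, 0.4959, -0.1943, -0.9018, -0.0576, -0.4284]
J5: z=[-0.2888, 0.8177, 0.4979] o=[-0.2030, -1.0240, 0.0102] → [0.0431, -0.0956, 0.1820, -0.2888, 0.8177, 0.4979]
q̇ = J⁺·V = [-0.5480, -0.0320, -0.4170, -0.7420, -0.7330]

-0.5480 -0.0320 -0.4170 -0.7420 -0.7330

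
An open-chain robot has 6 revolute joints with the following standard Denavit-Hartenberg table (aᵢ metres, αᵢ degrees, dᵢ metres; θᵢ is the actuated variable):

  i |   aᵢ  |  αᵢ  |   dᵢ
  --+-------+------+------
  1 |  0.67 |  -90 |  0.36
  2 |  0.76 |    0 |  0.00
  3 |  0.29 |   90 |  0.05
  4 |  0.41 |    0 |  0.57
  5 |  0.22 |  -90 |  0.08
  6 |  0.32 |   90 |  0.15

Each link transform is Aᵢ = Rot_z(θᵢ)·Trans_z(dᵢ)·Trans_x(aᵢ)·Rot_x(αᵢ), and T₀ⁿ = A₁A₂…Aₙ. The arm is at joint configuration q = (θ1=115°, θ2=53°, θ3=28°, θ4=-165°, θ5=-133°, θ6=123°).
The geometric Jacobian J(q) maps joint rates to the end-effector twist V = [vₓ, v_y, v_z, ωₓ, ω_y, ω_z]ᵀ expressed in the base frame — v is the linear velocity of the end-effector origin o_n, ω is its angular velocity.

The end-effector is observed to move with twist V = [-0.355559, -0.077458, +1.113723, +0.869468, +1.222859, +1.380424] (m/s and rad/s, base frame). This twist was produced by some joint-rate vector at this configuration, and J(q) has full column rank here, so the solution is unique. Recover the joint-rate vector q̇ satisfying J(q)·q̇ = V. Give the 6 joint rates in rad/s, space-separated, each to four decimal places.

0.5220 -0.7520 -0.9420 0.3030 0.5630 0.8290

o_n = [-0.6709, 1.3095, 0.0271]
J₁: ẑ×o_n = [-1.3095, -0.6709, 0.0000], ω = ẑ
J2: z=[-0.9063, -0.4226, 0.0000] o=[-0.2832, 0.6072, 0.3600] → [0.1407, -0.3017, -0.8004, -0.9063, -0.4226, 0.0000]
J3: z=[-0.9063, -0.4226, 0.0000] o=[-0.4765, 1.0218, -0.2470] → [-0.1158, 0.2484, -0.3430, -0.9063, -0.4226, 0.0000]
J4: z=[-0.4174, 0.8951, 0.1564] o=[-0.5409, 1.0417, -0.5334] → [0.4598, 0.2136, 0.0046, -0.4174, 0.8951, 0.1564]
J5: z=[-0.4174, 0.8951, 0.1564] o=[-0.6565, 1.5407, -0.0531] → [0.1079, 0.0312, 0.1094, -0.4174, 0.8951, 0.1564]
J6: z=[-0.3671, -0.3236, 0.8721] o=[-0.8728, 1.5448, -0.1426] → [0.1503, 0.2383, 0.1517, -0.3671, -0.3236, 0.8721]
q̇ = J⁺·V = [0.5220, -0.7520, -0.9420, 0.3030, 0.5630, 0.8290]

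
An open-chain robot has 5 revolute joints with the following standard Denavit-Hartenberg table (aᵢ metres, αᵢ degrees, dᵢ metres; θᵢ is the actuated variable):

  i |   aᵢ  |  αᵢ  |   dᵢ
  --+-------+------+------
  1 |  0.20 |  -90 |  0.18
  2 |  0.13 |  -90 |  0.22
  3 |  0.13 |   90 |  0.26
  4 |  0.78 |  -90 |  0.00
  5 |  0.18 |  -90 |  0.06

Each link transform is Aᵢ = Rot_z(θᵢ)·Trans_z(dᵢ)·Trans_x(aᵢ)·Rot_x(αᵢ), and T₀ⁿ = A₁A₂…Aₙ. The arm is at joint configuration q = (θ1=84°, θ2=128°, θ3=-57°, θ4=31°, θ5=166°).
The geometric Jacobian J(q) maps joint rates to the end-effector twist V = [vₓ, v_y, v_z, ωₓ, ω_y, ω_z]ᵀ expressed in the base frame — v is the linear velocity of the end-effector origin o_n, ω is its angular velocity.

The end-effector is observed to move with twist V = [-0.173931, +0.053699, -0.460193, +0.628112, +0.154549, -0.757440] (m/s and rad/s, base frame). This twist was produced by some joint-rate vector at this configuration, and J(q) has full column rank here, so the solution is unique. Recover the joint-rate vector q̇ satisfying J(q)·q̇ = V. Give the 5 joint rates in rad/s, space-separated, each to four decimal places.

o_n = [-0.7735, -0.5228, 0.1672]
J₁: ẑ×o_n = [0.5228, -0.7735, 0.0000], ω = ẑ
J2: z=[-0.9945, 0.1045, 0.0000] o=[0.0209, 0.1989, 0.1800] → [-0.0013, -0.0127, 0.8008, -0.9945, 0.1045, 0.0000]
J3: z=[-0.0824, -0.7837, 0.6157] o=[-0.2063, 0.1423, 0.0776] → [0.3392, -0.3418, -0.3897, -0.0824, -0.7837, 0.6157]
J4: z=[-0.4877, 0.5704, 0.6609] o=[-0.3407, -0.0934, 0.1818] → [0.2755, -0.2931, 0.4563, -0.4877, 0.5704, 0.6609]
J5: z=[0.3770, -0.5452, 0.7488] o=[-0.9548, -0.5726, 0.1422] → [-0.0509, 0.1264, 0.1176, 0.3770, -0.5452, 0.7488]
q̇ = J⁺·V = [0.4450, -0.3210, -0.5780, -0.8380, -0.3910]

0.4450 -0.3210 -0.5780 -0.8380 -0.3910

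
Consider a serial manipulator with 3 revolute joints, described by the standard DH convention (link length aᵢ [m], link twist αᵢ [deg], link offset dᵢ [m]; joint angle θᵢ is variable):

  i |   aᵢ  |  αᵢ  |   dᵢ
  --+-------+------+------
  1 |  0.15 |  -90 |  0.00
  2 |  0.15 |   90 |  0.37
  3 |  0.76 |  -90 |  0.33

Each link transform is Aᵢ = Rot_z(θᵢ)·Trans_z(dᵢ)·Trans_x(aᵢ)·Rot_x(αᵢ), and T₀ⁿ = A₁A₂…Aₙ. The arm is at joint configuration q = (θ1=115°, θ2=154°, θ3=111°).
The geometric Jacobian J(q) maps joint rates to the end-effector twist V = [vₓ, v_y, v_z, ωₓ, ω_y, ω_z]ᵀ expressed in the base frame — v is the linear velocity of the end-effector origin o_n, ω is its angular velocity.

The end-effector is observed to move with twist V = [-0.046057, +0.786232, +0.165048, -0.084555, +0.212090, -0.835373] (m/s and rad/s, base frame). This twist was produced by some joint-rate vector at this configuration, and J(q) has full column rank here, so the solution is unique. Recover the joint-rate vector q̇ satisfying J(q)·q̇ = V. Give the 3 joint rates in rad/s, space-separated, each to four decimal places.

-0.3680 -0.0130 0.5200

o_n = [-1.1494, -0.0895, -0.2430]
J₁: ẑ×o_n = [0.0895, -1.1494, 0.0000], ω = ẑ
J2: z=[-0.9063, -0.4226, 0.0000] o=[-0.0634, 0.1359, 0.0000] → [0.1027, -0.2202, -0.2546, -0.9063, -0.4226, 0.0000]
J3: z=[-0.1853, 0.3973, -0.8988] o=[-0.3417, -0.1426, -0.0658] → [-0.0227, 0.6931, 0.3110, -0.1853, 0.3973, -0.8988]
q̇ = J⁺·V = [-0.3680, -0.0130, 0.5200]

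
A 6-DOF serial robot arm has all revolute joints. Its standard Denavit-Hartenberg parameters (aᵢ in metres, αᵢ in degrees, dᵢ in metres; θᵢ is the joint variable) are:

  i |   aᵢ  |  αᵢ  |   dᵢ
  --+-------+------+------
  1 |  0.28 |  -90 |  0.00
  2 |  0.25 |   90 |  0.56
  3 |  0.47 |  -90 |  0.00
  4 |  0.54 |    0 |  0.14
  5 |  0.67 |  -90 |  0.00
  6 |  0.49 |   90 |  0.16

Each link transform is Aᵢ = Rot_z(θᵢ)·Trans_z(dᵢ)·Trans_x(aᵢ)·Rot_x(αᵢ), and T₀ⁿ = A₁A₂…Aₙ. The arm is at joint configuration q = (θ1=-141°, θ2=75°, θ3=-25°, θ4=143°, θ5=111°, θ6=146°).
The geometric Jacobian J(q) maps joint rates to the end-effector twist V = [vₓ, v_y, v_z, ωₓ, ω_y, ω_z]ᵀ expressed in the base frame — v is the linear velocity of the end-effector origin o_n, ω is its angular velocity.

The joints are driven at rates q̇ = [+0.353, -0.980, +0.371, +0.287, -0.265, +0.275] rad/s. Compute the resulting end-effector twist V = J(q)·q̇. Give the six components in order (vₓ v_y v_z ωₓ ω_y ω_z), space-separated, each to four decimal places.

-0.0015 -0.3429 0.0140 -1.0599 0.5208 0.2282

o_n = [-0.0137, -0.5102, -0.2988]
J₁: ẑ×o_n = [0.5102, -0.0137, 0.0000], ω = ẑ
J2: z=[0.6293, -0.7771, 0.0000] o=[-0.2176, -0.1762, 0.0000] → [0.2322, 0.1880, -0.0518, 0.6293, -0.7771, 0.0000]
J3: z=[-0.7507, -0.6079, 0.2588] o=[0.0845, -0.6521, -0.2415] → [-0.0019, -0.0684, -0.1662, -0.7507, -0.6079, 0.2588]
J4: z=[0.4854, -0.7732, -0.4082] o=[-0.1261, -0.5671, -0.6529] → [-0.2506, -0.2178, 0.1146, 0.4854, -0.7732, -0.4082]
J5: z=[0.4854, -0.7732, -0.4082] o=[0.3791, -0.5558, -0.4167] → [-0.0725, 0.1031, -0.2816, 0.4854, -0.7732, -0.4082]
J6: z=[-0.6378, 0.0063, -0.7702] o=[-0.0216, -0.9807, -0.0883] → [0.3610, -0.1403, -0.3001, -0.6378, 0.0063, -0.7702]
V = J·q̇ = [-0.0015, -0.3429, 0.0140, -1.0599, 0.5208, 0.2282]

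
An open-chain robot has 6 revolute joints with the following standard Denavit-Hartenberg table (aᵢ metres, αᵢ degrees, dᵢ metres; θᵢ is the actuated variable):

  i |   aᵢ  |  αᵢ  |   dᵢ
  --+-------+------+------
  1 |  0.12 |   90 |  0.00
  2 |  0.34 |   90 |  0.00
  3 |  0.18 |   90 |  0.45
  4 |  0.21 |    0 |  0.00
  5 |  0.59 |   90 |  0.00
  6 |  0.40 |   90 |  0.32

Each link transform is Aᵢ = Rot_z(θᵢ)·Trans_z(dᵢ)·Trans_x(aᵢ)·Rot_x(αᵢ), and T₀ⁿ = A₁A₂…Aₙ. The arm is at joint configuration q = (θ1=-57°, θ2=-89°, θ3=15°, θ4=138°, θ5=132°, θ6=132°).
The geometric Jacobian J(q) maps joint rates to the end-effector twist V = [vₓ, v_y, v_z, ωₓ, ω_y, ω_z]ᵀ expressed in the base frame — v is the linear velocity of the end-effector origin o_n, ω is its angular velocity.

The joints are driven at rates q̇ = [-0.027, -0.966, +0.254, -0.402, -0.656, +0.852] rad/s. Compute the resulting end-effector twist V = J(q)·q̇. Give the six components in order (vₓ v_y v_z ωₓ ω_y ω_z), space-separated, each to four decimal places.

o_n = [0.2256, 0.3204, -0.1356]
J₁: ẑ×o_n = [-0.3204, 0.2256, 0.0000], ω = ẑ
J2: z=[-0.8387, -0.5446, 0.0000] o=[0.0654, -0.1006, 0.0000] → [0.0739, -0.1137, -0.2658, -0.8387, -0.5446, 0.0000]
J3: z=[-0.5446, 0.8385, -0.0175] o=[0.0686, -0.1056, -0.3399] → [0.1788, 0.1085, -0.3637, -0.5446, 0.8385, -0.0175]
J4: z=[0.8126, 0.5223, -0.2588] o=[-0.2139, 0.2438, -0.5216] → [0.2214, -0.4274, -0.1673, 0.8126, 0.5223, -0.2588]
J5: z=[0.8126, 0.5223, -0.2588] o=[-0.2580, 0.3858, -0.3734] → [0.1072, -0.3183, -0.3057, 0.8126, 0.5223, -0.2588]
J6: z=[0.2079, 0.1551, 0.9658] o=[0.0633, -0.1089, -0.3631] → [-0.3794, 0.1095, 0.0641, 0.2079, 0.1551, 0.9658]
V = J·q̇ = [-0.4999, 0.6053, 0.4868, -0.0107, 0.3187, 1.0652]

-0.4999 0.6053 0.4868 -0.0107 0.3187 1.0652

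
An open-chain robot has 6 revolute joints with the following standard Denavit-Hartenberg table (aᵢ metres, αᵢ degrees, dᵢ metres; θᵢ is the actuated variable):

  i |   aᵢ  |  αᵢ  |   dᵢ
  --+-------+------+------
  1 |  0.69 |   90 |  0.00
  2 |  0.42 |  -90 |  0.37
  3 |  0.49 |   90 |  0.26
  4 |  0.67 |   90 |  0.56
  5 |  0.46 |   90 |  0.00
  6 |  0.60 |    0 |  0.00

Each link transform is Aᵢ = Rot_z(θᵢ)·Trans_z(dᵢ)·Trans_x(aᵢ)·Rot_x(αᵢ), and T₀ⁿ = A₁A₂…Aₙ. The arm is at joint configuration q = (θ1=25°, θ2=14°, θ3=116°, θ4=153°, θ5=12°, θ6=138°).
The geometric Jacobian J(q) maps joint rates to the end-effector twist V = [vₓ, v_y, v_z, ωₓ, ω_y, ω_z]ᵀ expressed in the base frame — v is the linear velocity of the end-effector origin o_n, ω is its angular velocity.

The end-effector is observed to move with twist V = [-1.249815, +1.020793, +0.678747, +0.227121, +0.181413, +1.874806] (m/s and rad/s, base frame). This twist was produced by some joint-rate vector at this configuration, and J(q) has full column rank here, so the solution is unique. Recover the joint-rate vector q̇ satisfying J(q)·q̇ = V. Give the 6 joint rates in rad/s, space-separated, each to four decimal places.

o_n = [1.2400, 0.5047, 1.1179]
J₁: ẑ×o_n = [-0.5047, 1.2400, 0.0000], ω = ẑ
J2: z=[0.4226, -0.9063, 0.0000] o=[0.6254, 0.2916, 0.0000] → [-1.0132, -0.4725, 0.6471, 0.4226, -0.9063, 0.0000]
J3: z=[-0.2193, -0.1022, 0.9703] o=[1.1511, 0.1285, 0.1016] → [-0.4690, 0.3091, -0.0734, -0.2193, -0.1022, 0.9703]
J4: z=[0.6051, 0.7659, 0.2174] o=[0.7190, 0.4130, 0.3019] → [0.6050, -0.3805, -0.3435, 0.6051, 0.7659, 0.2174]
J5: z=[-0.5428, 0.1971, 0.8164] o=[1.4481, 0.4318, 0.7821] → [0.0066, 0.0124, 0.0014, -0.5428, 0.1971, 0.8164]
J6: z=[-0.4708, -0.8764, -0.1015] o=[1.7680, 0.2296, 1.0436] → [-0.0372, 0.0885, -0.5923, -0.4708, -0.8764, -0.1015]
q̇ = J⁺·V = [0.8270, 0.4460, 0.8360, -0.0290, 0.2050, -0.7450]

0.8270 0.4460 0.8360 -0.0290 0.2050 -0.7450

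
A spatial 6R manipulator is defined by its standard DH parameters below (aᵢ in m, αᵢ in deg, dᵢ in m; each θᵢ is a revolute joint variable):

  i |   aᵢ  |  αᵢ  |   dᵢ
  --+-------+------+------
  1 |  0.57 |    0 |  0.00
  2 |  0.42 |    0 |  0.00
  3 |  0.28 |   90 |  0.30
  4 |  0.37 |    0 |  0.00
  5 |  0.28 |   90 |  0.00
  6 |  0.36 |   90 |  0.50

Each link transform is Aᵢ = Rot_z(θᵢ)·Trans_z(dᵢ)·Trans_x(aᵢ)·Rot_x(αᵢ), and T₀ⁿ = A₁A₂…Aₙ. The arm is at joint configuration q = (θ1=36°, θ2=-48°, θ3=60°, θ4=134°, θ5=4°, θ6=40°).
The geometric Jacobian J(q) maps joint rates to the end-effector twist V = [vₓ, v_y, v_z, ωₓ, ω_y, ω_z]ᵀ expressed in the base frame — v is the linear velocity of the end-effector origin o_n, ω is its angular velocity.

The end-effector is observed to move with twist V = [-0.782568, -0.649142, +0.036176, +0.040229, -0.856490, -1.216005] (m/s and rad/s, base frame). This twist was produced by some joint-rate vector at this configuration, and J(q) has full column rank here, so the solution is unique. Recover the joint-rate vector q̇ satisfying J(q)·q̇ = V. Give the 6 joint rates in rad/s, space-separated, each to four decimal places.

o_n = [1.0068, 0.0516, 1.3096]
J₁: ẑ×o_n = [-0.0516, 1.0068, 0.0000], ω = ẑ
J2: z=[0.0000, 0.0000, 1.0000] o=[0.4611, 0.3350, 0.0000] → [0.2834, 0.5457, -0.0000, 0.0000, 0.0000, 1.0000]
J3: z=[0.0000, 0.0000, 1.0000] o=[0.8720, 0.2477, 0.0000] → [0.1961, 0.1348, -0.0000, 0.0000, 0.0000, 1.0000]
J4: z=[0.7431, -0.6691, 0.0000] o=[1.0593, 0.4558, 0.3000] → [-0.6756, -0.7503, -0.3355, 0.7431, -0.6691, 0.0000]
J5: z=[0.7431, -0.6691, 0.0000] o=[0.8873, 0.2648, 0.5662] → [-0.4975, -0.5525, -0.0785, 0.7431, -0.6691, 0.0000]
J6: z=[0.4477, 0.4973, 0.7431] o=[0.7481, 0.1102, 0.7535] → [0.3200, -0.0567, -0.1548, 0.4477, 0.4973, 0.7431]
q̇ = J⁺·V = [-0.0180, -0.5720, 0.0510, 0.2240, 0.3790, -0.9110]

-0.0180 -0.5720 0.0510 0.2240 0.3790 -0.9110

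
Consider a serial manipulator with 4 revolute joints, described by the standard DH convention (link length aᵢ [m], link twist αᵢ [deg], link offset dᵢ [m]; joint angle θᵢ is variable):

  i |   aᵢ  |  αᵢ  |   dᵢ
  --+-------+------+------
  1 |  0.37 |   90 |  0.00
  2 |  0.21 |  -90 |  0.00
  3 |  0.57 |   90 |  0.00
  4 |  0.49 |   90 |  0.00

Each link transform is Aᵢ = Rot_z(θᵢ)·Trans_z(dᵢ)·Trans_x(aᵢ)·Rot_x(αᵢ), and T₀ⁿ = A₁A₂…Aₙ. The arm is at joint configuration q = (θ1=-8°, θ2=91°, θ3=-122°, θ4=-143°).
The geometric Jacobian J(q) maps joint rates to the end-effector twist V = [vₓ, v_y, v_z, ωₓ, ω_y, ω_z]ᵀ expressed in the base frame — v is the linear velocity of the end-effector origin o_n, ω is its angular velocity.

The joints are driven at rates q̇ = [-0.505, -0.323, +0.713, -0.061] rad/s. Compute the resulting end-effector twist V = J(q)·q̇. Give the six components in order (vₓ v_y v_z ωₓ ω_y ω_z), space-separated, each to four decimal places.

o_n = [0.6353, -0.2423, 0.1204]
J₁: ẑ×o_n = [0.2423, 0.6353, -0.0000], ω = ẑ
J2: z=[-0.1392, -0.9903, 0.0000] o=[0.3664, -0.0515, 0.0000] → [-0.1193, 0.0168, 0.2928, -0.1392, -0.9903, 0.0000]
J3: z=[-0.9901, 0.1392, -0.0175] o=[0.3628, -0.0510, 0.2100] → [-0.0158, -0.0934, 0.1515, -0.9901, 0.1392, -0.0175]
J4: z=[0.0884, 0.5227, -0.8479] o=[0.3007, -0.5304, -0.0920] → [0.3554, -0.3025, -0.1494, 0.0884, 0.5227, -0.8479]
V = J·q̇ = [-0.1168, -0.3744, 0.0225, -0.6664, 0.3872, -0.4657]

-0.1168 -0.3744 0.0225 -0.6664 0.3872 -0.4657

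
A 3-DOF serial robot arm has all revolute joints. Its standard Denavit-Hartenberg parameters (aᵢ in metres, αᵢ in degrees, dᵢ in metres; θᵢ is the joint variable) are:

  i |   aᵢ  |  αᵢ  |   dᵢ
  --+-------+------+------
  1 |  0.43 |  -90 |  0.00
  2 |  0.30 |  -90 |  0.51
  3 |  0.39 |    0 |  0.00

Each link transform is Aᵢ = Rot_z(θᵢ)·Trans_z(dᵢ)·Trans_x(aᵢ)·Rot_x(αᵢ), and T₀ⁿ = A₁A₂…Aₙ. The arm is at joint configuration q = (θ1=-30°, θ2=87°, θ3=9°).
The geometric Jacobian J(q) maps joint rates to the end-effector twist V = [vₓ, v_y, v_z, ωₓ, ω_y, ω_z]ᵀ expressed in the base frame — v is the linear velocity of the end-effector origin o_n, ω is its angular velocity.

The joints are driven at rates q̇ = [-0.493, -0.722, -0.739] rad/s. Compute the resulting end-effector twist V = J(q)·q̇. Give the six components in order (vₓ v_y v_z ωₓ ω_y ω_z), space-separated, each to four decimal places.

o_n = [0.6279, 0.1559, -0.6843]
J₁: ẑ×o_n = [-0.1559, 0.6279, 0.0000], ω = ẑ
J2: z=[0.5000, 0.8660, 0.0000] o=[0.3724, -0.2150, 0.0000] → [-0.5926, 0.3421, -0.0359, 0.5000, 0.8660, 0.0000]
J3: z=[-0.8648, 0.4993, -0.0523] o=[0.6410, 0.2188, -0.2996] → [-0.1954, -0.3320, 0.0609, -0.8648, 0.4993, -0.0523]
V = J·q̇ = [0.6491, -0.3112, -0.0191, 0.2781, -0.9943, -0.4543]

0.6491 -0.3112 -0.0191 0.2781 -0.9943 -0.4543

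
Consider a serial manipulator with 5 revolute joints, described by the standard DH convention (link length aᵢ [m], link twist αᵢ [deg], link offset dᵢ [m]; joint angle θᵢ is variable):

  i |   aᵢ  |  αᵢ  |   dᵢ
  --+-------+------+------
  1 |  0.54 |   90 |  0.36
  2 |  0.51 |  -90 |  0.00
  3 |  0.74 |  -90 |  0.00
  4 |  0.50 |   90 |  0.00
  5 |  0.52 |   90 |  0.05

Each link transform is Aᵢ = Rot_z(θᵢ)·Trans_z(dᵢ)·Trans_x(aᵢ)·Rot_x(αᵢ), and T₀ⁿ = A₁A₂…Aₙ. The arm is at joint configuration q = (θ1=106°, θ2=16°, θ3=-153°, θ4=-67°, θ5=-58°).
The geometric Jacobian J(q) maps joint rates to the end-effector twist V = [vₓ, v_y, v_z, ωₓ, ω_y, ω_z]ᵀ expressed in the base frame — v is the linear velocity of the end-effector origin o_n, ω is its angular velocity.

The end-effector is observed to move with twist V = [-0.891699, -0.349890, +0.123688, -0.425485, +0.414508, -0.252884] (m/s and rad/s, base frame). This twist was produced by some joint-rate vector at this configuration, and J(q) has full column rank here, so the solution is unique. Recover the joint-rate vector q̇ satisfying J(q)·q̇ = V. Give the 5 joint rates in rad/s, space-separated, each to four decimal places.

o_n = [0.1176, -0.1934, 0.9056]
J₁: ẑ×o_n = [0.1934, 0.1176, -0.0000], ω = ẑ
J2: z=[0.9613, 0.2756, 0.0000] o=[-0.1488, 0.5191, 0.3600] → [0.1504, -0.5244, -0.7583, 0.9613, 0.2756, 0.0000]
J3: z=[0.0760, -0.2650, 0.9613] o=[-0.2840, 0.9903, 0.5006] → [1.0306, 0.3552, 0.0165, 0.0760, -0.2650, 0.9613]
J4: z=[0.7362, 0.6651, 0.1251] o=[0.2137, 0.4737, 0.3188] → [0.4737, -0.4440, -0.4272, 0.7362, 0.6651, 0.1251]
J5: z=[-0.5893, 0.5391, 0.6017] o=[0.3800, 0.2153, 0.7133] → [0.3496, -0.0446, 0.3824, -0.5893, 0.5391, 0.6017]
q̇ = J⁺·V = [0.3530, 0.4530, -0.9930, -0.5170, 0.6870]

0.3530 0.4530 -0.9930 -0.5170 0.6870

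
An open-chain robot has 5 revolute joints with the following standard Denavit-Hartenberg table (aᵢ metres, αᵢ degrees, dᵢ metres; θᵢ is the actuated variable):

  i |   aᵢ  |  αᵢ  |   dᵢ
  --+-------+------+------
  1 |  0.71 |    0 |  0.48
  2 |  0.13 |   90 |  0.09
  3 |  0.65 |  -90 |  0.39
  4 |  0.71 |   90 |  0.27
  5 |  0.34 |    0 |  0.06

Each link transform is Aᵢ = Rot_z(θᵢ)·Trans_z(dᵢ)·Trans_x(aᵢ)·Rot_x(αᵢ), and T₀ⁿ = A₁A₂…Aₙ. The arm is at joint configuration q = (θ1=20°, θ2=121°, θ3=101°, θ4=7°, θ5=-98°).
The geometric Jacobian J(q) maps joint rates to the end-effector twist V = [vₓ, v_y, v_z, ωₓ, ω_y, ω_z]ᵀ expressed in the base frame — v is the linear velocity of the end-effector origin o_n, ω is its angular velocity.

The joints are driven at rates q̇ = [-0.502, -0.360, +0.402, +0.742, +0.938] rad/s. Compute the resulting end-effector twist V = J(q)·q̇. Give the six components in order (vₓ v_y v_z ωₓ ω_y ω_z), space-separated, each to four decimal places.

o_n = [0.9424, 0.4945, 1.8736]
J₁: ẑ×o_n = [-0.4945, 0.9424, 0.0000], ω = ẑ
J2: z=[0.0000, 0.0000, 1.0000] o=[0.6672, 0.2428, 0.4800] → [-0.2517, 0.2752, 0.0000, 0.0000, 0.0000, 1.0000]
J3: z=[0.6293, 0.7771, 0.0000] o=[0.5662, 0.3246, 0.5700] → [1.0131, -0.8204, -0.1855, 0.6293, 0.7771, 0.0000]
J4: z=[0.7629, -0.6178, -0.1908] o=[0.9080, 0.5497, 1.2081] → [-0.4217, -0.5143, -0.0208, 0.7629, -0.6178, -0.1908]
J5: z=[0.6427, 0.7567, 0.1196] o=[1.1640, 0.2310, 1.8483] → [-0.0124, -0.0428, 0.3371, 0.6427, 0.7567, 0.1196]
V = J·q̇ = [0.4217, -1.3237, 0.2262, 1.4219, 0.5638, -0.8914]

0.4217 -1.3237 0.2262 1.4219 0.5638 -0.8914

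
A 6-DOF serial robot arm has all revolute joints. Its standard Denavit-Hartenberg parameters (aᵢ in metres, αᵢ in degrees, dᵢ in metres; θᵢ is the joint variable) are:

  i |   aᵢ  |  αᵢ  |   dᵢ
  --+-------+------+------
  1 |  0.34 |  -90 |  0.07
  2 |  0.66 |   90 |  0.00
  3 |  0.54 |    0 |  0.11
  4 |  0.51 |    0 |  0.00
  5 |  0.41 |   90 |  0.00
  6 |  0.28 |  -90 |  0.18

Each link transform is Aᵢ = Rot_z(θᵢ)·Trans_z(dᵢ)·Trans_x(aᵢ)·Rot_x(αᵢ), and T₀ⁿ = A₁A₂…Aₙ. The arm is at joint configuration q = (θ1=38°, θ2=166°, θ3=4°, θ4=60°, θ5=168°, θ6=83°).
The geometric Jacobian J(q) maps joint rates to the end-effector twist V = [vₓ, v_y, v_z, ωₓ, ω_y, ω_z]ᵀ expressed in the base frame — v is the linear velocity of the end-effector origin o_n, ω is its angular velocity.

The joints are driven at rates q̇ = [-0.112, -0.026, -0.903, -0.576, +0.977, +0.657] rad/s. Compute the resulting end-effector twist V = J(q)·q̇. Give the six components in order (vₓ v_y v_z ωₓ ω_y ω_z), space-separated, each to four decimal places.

o_n = [-0.5862, -0.1320, -0.5500]
J₁: ẑ×o_n = [0.1320, -0.5862, 0.0000], ω = ẑ
J2: z=[-0.6157, 0.7880, 0.0000] o=[0.2679, 0.2093, 0.0700] → [-0.4886, -0.3817, 0.8832, -0.6157, 0.7880, 0.0000]
J3: z=[0.1906, 0.1489, -0.9703] o=[-0.2367, -0.1849, -0.0897] → [-0.0172, 0.4269, 0.0621, 0.1906, 0.1489, -0.9703]
J4: z=[0.1906, 0.1489, -0.9703] o=[-0.6508, -0.4607, -0.3267] → [0.2856, -0.0201, 0.0530, 0.1906, 0.1489, -0.9703]
J5: z=[0.1906, 0.1489, -0.9703] o=[-1.1040, -0.2330, -0.3808] → [0.0728, -0.4701, -0.0579, 0.1906, 0.1489, -0.9703]
J6: z=[0.2235, 0.9559, 0.1906] o=[-0.7121, -0.3368, -0.3197] → [-0.2591, 0.0754, -0.0745, 0.2235, 0.9559, 0.1906]
V = J·q̇ = [-0.2502, -0.7080, -0.2151, 0.0671, 0.5328, 0.5003]

-0.2502 -0.7080 -0.2151 0.0671 0.5328 0.5003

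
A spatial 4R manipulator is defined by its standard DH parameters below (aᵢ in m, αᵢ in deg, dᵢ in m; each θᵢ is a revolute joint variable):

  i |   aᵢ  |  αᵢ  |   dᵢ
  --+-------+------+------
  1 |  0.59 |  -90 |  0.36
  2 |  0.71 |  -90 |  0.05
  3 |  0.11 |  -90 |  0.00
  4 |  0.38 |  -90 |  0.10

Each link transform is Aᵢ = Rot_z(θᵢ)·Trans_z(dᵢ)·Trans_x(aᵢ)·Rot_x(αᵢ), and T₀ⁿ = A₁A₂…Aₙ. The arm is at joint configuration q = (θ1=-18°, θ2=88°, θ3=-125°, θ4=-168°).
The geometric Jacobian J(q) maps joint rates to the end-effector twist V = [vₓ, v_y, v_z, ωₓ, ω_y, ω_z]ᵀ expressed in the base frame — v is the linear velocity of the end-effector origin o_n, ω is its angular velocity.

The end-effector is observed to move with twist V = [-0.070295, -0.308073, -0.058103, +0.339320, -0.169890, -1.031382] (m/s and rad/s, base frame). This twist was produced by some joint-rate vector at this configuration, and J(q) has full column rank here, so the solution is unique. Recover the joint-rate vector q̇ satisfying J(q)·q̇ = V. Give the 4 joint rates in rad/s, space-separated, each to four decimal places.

-0.7740 -0.2460 -0.3660 0.3300

o_n = [0.4842, -0.2699, -0.5842]
J₁: ẑ×o_n = [0.2699, 0.4842, -0.0000], ω = ẑ
J2: z=[0.3090, 0.9511, 0.0000] o=[0.5611, -0.1823, 0.3600] → [-0.8980, 0.2918, 0.0461, 0.3090, 0.9511, 0.0000]
J3: z=[-0.9505, 0.3088, -0.0349] o=[0.6001, -0.1424, -0.3496] → [-0.0769, -0.2190, 0.1569, -0.9505, 0.3088, -0.0349]
J4: z=[0.2044, 0.5367, -0.8187] o=[0.6259, -0.0560, -0.2865] → [-0.3348, 0.1768, 0.0323, 0.2044, 0.5367, -0.8187]
q̇ = J⁺·V = [-0.7740, -0.2460, -0.3660, 0.3300]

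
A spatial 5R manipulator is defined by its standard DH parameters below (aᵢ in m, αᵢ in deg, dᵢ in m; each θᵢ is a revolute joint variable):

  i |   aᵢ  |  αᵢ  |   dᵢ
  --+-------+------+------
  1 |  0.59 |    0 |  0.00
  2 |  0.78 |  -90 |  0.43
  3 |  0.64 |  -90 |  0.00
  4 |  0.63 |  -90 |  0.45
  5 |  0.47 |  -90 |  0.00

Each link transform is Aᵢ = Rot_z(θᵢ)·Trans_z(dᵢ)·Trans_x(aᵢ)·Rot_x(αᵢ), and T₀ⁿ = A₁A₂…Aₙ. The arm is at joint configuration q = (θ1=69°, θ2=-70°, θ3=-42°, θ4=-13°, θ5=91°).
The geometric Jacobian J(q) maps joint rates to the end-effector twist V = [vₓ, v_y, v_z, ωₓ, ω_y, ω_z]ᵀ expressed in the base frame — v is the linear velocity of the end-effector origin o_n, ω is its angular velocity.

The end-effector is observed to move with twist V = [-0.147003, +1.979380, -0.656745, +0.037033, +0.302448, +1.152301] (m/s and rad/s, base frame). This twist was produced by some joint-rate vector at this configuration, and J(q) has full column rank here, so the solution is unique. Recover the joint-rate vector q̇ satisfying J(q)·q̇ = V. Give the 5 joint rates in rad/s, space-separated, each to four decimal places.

o_n = [1.9061, 0.6611, 1.2785]
J₁: ẑ×o_n = [-0.6611, 1.9061, 0.0000], ω = ẑ
J2: z=[0.0000, 0.0000, 1.0000] o=[0.2114, 0.5508, 0.0000] → [-0.1103, 1.6947, 0.0000, 0.0000, 0.0000, 1.0000]
J3: z=[0.0175, 0.9998, 0.0000] o=[0.9913, 0.5372, 0.4300] → [0.8483, -0.0148, -0.9125, 0.0175, 0.9998, 0.0000]
J4: z=[0.6690, -0.0117, -0.7431] o=[1.4669, 0.5289, 0.8582] → [0.0934, -0.6076, 0.0936, 0.6690, -0.0117, -0.7431]
J5: z=[0.1501, -0.9771, 0.1505] o=[2.2265, 0.6574, 0.9346] → [-0.3366, -0.0999, -0.3125, 0.1501, -0.9771, 0.1505]
q̇ = J⁺·V = [0.7910, 0.2910, 0.6090, -0.0310, 0.3140]

0.7910 0.2910 0.6090 -0.0310 0.3140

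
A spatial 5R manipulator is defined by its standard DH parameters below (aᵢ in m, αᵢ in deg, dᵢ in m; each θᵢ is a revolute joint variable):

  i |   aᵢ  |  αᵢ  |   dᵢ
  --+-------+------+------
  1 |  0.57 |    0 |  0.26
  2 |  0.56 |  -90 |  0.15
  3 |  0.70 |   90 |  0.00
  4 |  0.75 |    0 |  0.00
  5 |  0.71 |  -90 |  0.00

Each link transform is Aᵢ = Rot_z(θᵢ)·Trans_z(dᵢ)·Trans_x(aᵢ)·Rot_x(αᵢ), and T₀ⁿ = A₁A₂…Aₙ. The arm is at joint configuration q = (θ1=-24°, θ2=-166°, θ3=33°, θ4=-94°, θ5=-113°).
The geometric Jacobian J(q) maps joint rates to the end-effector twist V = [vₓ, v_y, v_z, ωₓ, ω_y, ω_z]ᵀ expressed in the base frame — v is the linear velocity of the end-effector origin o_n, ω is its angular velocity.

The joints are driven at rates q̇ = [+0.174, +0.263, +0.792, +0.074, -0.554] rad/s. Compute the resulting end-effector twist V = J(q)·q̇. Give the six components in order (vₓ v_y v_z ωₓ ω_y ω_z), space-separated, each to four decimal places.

-0.4055 -0.3893 -0.1244 0.1199 -0.8254 0.0344

o_n = [0.0307, 0.2870, 0.4018]
J₁: ẑ×o_n = [-0.2870, 0.0307, 0.0000], ω = ẑ
J2: z=[0.0000, 0.0000, 1.0000] o=[0.5207, -0.2318, 0.2600] → [-0.5188, -0.4900, 0.0000, 0.0000, 0.0000, 1.0000]
J3: z=[-0.1736, -0.9848, 0.0000] o=[-0.0308, -0.1346, 0.4100] → [0.0081, -0.0014, -0.0126, -0.1736, -0.9848, 0.0000]
J4: z=[-0.5364, 0.0946, 0.8387] o=[-0.6089, -0.0327, 0.0288] → [-0.2328, 0.7365, -0.2319, -0.5364, 0.0946, 0.8387]
J5: z=[-0.5364, 0.0946, 0.8387] o=[-0.4358, 0.6965, 0.0572] → [0.3761, 0.5761, 0.1756, -0.5364, 0.0946, 0.8387]
V = J·q̇ = [-0.4055, -0.3893, -0.1244, 0.1199, -0.8254, 0.0344]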